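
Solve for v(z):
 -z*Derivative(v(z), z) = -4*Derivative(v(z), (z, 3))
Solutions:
 v(z) = C1 + Integral(C2*airyai(2^(1/3)*z/2) + C3*airybi(2^(1/3)*z/2), z)


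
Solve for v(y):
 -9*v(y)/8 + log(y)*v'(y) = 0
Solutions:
 v(y) = C1*exp(9*li(y)/8)


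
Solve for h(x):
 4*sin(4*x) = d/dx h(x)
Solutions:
 h(x) = C1 - cos(4*x)


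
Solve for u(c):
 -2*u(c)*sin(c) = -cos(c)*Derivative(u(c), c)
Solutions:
 u(c) = C1/cos(c)^2


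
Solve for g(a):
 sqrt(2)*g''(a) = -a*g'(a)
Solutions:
 g(a) = C1 + C2*erf(2^(1/4)*a/2)


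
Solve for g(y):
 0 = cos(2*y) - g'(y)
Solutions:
 g(y) = C1 + sin(2*y)/2


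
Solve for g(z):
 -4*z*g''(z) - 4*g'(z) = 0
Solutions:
 g(z) = C1 + C2*log(z)


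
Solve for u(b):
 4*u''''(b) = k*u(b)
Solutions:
 u(b) = C1*exp(-sqrt(2)*b*k^(1/4)/2) + C2*exp(sqrt(2)*b*k^(1/4)/2) + C3*exp(-sqrt(2)*I*b*k^(1/4)/2) + C4*exp(sqrt(2)*I*b*k^(1/4)/2)


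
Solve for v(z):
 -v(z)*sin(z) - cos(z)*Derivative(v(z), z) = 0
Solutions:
 v(z) = C1*cos(z)


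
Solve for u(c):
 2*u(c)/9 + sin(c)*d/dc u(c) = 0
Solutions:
 u(c) = C1*(cos(c) + 1)^(1/9)/(cos(c) - 1)^(1/9)


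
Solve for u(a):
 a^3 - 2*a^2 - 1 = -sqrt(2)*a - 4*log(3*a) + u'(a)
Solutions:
 u(a) = C1 + a^4/4 - 2*a^3/3 + sqrt(2)*a^2/2 + 4*a*log(a) - 5*a + a*log(81)


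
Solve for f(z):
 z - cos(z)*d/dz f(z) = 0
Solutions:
 f(z) = C1 + Integral(z/cos(z), z)


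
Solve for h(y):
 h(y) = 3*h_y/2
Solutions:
 h(y) = C1*exp(2*y/3)


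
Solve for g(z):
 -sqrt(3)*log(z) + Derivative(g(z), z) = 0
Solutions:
 g(z) = C1 + sqrt(3)*z*log(z) - sqrt(3)*z


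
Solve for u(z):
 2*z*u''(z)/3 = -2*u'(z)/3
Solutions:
 u(z) = C1 + C2*log(z)


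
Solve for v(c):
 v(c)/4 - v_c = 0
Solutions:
 v(c) = C1*exp(c/4)


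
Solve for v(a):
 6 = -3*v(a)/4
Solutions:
 v(a) = -8


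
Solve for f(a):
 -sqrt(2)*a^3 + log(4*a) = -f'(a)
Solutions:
 f(a) = C1 + sqrt(2)*a^4/4 - a*log(a) - a*log(4) + a


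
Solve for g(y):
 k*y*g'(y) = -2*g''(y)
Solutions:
 g(y) = Piecewise((-sqrt(pi)*C1*erf(sqrt(k)*y/2)/sqrt(k) - C2, (k > 0) | (k < 0)), (-C1*y - C2, True))


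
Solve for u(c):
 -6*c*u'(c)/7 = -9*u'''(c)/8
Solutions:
 u(c) = C1 + Integral(C2*airyai(2*2^(1/3)*21^(2/3)*c/21) + C3*airybi(2*2^(1/3)*21^(2/3)*c/21), c)


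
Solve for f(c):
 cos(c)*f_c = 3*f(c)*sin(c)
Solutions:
 f(c) = C1/cos(c)^3


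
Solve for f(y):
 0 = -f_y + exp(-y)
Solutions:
 f(y) = C1 - exp(-y)


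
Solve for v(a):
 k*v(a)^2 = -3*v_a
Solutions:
 v(a) = 3/(C1 + a*k)


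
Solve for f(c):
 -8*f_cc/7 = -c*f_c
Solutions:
 f(c) = C1 + C2*erfi(sqrt(7)*c/4)


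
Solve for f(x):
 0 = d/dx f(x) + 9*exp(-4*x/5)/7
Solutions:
 f(x) = C1 + 45*exp(-4*x/5)/28


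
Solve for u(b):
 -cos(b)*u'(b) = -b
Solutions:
 u(b) = C1 + Integral(b/cos(b), b)


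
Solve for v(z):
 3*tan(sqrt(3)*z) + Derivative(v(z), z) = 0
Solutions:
 v(z) = C1 + sqrt(3)*log(cos(sqrt(3)*z))


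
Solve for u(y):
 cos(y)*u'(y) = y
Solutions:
 u(y) = C1 + Integral(y/cos(y), y)


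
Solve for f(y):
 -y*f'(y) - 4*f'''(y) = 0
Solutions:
 f(y) = C1 + Integral(C2*airyai(-2^(1/3)*y/2) + C3*airybi(-2^(1/3)*y/2), y)


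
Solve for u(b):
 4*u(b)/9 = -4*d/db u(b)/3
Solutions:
 u(b) = C1*exp(-b/3)


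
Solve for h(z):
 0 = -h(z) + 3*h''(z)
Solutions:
 h(z) = C1*exp(-sqrt(3)*z/3) + C2*exp(sqrt(3)*z/3)


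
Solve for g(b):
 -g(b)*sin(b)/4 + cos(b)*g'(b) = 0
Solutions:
 g(b) = C1/cos(b)^(1/4)


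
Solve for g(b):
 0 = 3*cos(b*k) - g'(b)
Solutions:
 g(b) = C1 + 3*sin(b*k)/k


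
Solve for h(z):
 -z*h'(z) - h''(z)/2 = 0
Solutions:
 h(z) = C1 + C2*erf(z)


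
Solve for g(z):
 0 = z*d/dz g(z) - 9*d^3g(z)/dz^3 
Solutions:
 g(z) = C1 + Integral(C2*airyai(3^(1/3)*z/3) + C3*airybi(3^(1/3)*z/3), z)


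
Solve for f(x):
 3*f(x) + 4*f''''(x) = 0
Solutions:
 f(x) = (C1*sin(3^(1/4)*x/2) + C2*cos(3^(1/4)*x/2))*exp(-3^(1/4)*x/2) + (C3*sin(3^(1/4)*x/2) + C4*cos(3^(1/4)*x/2))*exp(3^(1/4)*x/2)


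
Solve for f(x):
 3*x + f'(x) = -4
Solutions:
 f(x) = C1 - 3*x^2/2 - 4*x


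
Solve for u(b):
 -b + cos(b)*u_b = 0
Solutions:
 u(b) = C1 + Integral(b/cos(b), b)


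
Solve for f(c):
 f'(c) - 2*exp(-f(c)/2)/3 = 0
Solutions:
 f(c) = 2*log(C1 + c/3)


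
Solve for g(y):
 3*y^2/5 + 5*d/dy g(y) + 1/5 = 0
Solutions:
 g(y) = C1 - y^3/25 - y/25


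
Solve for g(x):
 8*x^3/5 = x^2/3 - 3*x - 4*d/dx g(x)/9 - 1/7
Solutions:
 g(x) = C1 - 9*x^4/10 + x^3/4 - 27*x^2/8 - 9*x/28


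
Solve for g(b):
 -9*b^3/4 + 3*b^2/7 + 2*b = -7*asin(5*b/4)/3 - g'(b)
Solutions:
 g(b) = C1 + 9*b^4/16 - b^3/7 - b^2 - 7*b*asin(5*b/4)/3 - 7*sqrt(16 - 25*b^2)/15


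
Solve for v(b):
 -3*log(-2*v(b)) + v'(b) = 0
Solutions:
 -Integral(1/(log(-_y) + log(2)), (_y, v(b)))/3 = C1 - b


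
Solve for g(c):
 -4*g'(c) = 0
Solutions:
 g(c) = C1


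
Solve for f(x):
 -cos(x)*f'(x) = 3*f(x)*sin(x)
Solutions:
 f(x) = C1*cos(x)^3


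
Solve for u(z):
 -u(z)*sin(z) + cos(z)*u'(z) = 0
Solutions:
 u(z) = C1/cos(z)


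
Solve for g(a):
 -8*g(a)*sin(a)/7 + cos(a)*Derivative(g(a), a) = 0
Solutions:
 g(a) = C1/cos(a)^(8/7)


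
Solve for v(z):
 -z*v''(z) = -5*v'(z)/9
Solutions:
 v(z) = C1 + C2*z^(14/9)


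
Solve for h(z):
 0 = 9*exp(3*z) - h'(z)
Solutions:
 h(z) = C1 + 3*exp(3*z)


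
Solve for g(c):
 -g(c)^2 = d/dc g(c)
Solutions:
 g(c) = 1/(C1 + c)


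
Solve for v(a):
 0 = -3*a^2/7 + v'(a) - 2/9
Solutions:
 v(a) = C1 + a^3/7 + 2*a/9


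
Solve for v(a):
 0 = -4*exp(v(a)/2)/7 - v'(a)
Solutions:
 v(a) = 2*log(1/(C1 + 4*a)) + 2*log(14)


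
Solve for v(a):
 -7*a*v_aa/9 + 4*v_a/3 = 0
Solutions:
 v(a) = C1 + C2*a^(19/7)


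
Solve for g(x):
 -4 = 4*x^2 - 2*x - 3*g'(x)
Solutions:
 g(x) = C1 + 4*x^3/9 - x^2/3 + 4*x/3


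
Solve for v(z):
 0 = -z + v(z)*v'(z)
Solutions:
 v(z) = -sqrt(C1 + z^2)
 v(z) = sqrt(C1 + z^2)


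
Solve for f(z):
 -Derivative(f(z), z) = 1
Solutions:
 f(z) = C1 - z


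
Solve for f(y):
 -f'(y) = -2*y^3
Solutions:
 f(y) = C1 + y^4/2


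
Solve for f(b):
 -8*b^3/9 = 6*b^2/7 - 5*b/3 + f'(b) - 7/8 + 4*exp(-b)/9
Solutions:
 f(b) = C1 - 2*b^4/9 - 2*b^3/7 + 5*b^2/6 + 7*b/8 + 4*exp(-b)/9


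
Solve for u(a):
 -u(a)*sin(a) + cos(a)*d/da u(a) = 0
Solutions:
 u(a) = C1/cos(a)


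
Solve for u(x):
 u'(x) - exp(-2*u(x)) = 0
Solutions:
 u(x) = log(-sqrt(C1 + 2*x))
 u(x) = log(C1 + 2*x)/2


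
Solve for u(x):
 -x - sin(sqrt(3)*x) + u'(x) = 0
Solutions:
 u(x) = C1 + x^2/2 - sqrt(3)*cos(sqrt(3)*x)/3


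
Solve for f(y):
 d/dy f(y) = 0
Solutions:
 f(y) = C1


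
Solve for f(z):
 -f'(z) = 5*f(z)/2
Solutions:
 f(z) = C1*exp(-5*z/2)


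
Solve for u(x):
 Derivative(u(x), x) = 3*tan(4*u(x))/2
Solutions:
 u(x) = -asin(C1*exp(6*x))/4 + pi/4
 u(x) = asin(C1*exp(6*x))/4


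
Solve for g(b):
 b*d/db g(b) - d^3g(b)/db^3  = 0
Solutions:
 g(b) = C1 + Integral(C2*airyai(b) + C3*airybi(b), b)


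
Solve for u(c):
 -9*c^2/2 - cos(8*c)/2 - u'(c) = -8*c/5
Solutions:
 u(c) = C1 - 3*c^3/2 + 4*c^2/5 - sin(8*c)/16


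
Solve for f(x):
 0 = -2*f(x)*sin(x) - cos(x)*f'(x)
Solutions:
 f(x) = C1*cos(x)^2


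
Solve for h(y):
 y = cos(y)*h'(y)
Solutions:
 h(y) = C1 + Integral(y/cos(y), y)


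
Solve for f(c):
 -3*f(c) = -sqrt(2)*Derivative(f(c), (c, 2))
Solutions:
 f(c) = C1*exp(-2^(3/4)*sqrt(3)*c/2) + C2*exp(2^(3/4)*sqrt(3)*c/2)


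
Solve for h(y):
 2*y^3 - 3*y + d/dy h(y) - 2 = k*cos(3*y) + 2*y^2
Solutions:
 h(y) = C1 + k*sin(3*y)/3 - y^4/2 + 2*y^3/3 + 3*y^2/2 + 2*y


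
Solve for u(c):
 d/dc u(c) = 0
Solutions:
 u(c) = C1


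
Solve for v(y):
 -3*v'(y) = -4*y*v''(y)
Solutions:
 v(y) = C1 + C2*y^(7/4)


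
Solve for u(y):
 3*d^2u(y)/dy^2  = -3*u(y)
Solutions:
 u(y) = C1*sin(y) + C2*cos(y)


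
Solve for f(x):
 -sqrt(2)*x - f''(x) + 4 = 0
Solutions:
 f(x) = C1 + C2*x - sqrt(2)*x^3/6 + 2*x^2


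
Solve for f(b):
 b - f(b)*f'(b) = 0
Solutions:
 f(b) = -sqrt(C1 + b^2)
 f(b) = sqrt(C1 + b^2)


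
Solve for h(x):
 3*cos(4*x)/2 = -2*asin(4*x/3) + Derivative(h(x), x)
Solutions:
 h(x) = C1 + 2*x*asin(4*x/3) + sqrt(9 - 16*x^2)/2 + 3*sin(4*x)/8


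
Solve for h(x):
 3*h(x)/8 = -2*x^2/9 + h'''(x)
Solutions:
 h(x) = C3*exp(3^(1/3)*x/2) - 16*x^2/27 + (C1*sin(3^(5/6)*x/4) + C2*cos(3^(5/6)*x/4))*exp(-3^(1/3)*x/4)


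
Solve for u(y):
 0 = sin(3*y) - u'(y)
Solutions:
 u(y) = C1 - cos(3*y)/3


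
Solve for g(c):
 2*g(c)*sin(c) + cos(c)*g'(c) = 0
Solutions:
 g(c) = C1*cos(c)^2


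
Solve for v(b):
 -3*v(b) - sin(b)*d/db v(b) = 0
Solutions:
 v(b) = C1*(cos(b) + 1)^(3/2)/(cos(b) - 1)^(3/2)


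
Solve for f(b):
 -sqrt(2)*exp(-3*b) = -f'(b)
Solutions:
 f(b) = C1 - sqrt(2)*exp(-3*b)/3


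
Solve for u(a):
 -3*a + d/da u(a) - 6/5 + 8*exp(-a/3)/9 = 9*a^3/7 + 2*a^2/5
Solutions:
 u(a) = C1 + 9*a^4/28 + 2*a^3/15 + 3*a^2/2 + 6*a/5 + 8*exp(-a/3)/3


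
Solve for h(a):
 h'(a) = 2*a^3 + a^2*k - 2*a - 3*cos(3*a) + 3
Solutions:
 h(a) = C1 + a^4/2 + a^3*k/3 - a^2 + 3*a - sin(3*a)


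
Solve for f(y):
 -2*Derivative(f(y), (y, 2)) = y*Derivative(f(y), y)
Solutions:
 f(y) = C1 + C2*erf(y/2)


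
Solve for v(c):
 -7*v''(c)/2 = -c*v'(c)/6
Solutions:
 v(c) = C1 + C2*erfi(sqrt(42)*c/42)


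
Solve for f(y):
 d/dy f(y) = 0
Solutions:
 f(y) = C1


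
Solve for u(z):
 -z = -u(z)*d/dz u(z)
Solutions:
 u(z) = -sqrt(C1 + z^2)
 u(z) = sqrt(C1 + z^2)


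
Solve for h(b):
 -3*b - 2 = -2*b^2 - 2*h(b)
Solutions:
 h(b) = -b^2 + 3*b/2 + 1


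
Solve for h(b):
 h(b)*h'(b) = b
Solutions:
 h(b) = -sqrt(C1 + b^2)
 h(b) = sqrt(C1 + b^2)


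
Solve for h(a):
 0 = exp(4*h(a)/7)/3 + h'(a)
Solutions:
 h(a) = 7*log(-(1/(C1 + 4*a))^(1/4)) + 7*log(21)/4
 h(a) = 7*log(1/(C1 + 4*a))/4 + 7*log(21)/4
 h(a) = 7*log(-I*(1/(C1 + 4*a))^(1/4)) + 7*log(21)/4
 h(a) = 7*log(I*(1/(C1 + 4*a))^(1/4)) + 7*log(21)/4


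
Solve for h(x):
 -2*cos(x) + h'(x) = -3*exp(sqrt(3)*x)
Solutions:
 h(x) = C1 - sqrt(3)*exp(sqrt(3)*x) + 2*sin(x)


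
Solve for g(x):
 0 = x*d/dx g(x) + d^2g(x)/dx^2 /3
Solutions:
 g(x) = C1 + C2*erf(sqrt(6)*x/2)


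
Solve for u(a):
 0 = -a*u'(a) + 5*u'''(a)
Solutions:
 u(a) = C1 + Integral(C2*airyai(5^(2/3)*a/5) + C3*airybi(5^(2/3)*a/5), a)


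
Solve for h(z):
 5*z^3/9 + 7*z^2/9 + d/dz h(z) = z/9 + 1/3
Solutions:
 h(z) = C1 - 5*z^4/36 - 7*z^3/27 + z^2/18 + z/3


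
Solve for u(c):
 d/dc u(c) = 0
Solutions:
 u(c) = C1


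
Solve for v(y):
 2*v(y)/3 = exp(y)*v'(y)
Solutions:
 v(y) = C1*exp(-2*exp(-y)/3)


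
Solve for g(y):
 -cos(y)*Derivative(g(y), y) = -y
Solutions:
 g(y) = C1 + Integral(y/cos(y), y)


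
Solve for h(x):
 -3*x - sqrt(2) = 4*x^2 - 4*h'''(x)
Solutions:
 h(x) = C1 + C2*x + C3*x^2 + x^5/60 + x^4/32 + sqrt(2)*x^3/24


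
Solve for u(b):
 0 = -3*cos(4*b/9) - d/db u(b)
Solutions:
 u(b) = C1 - 27*sin(4*b/9)/4


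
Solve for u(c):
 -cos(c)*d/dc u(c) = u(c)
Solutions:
 u(c) = C1*sqrt(sin(c) - 1)/sqrt(sin(c) + 1)


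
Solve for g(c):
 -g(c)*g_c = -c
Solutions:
 g(c) = -sqrt(C1 + c^2)
 g(c) = sqrt(C1 + c^2)


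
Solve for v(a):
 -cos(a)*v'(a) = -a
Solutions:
 v(a) = C1 + Integral(a/cos(a), a)


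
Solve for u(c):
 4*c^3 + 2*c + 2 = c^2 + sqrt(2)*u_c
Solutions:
 u(c) = C1 + sqrt(2)*c^4/2 - sqrt(2)*c^3/6 + sqrt(2)*c^2/2 + sqrt(2)*c


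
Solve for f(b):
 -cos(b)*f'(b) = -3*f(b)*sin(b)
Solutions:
 f(b) = C1/cos(b)^3


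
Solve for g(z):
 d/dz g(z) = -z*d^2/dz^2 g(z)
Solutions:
 g(z) = C1 + C2*log(z)


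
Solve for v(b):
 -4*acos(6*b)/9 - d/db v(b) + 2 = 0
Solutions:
 v(b) = C1 - 4*b*acos(6*b)/9 + 2*b + 2*sqrt(1 - 36*b^2)/27


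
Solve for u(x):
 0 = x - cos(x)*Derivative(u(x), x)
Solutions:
 u(x) = C1 + Integral(x/cos(x), x)


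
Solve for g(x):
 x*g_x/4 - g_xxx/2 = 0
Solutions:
 g(x) = C1 + Integral(C2*airyai(2^(2/3)*x/2) + C3*airybi(2^(2/3)*x/2), x)


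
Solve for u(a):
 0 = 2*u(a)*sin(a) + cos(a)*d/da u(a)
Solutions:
 u(a) = C1*cos(a)^2


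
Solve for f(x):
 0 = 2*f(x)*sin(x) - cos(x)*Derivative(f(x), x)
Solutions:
 f(x) = C1/cos(x)^2


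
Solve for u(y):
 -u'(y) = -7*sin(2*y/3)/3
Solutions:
 u(y) = C1 - 7*cos(2*y/3)/2


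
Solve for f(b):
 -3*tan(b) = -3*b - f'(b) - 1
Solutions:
 f(b) = C1 - 3*b^2/2 - b - 3*log(cos(b))


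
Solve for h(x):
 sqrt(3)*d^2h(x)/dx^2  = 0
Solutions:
 h(x) = C1 + C2*x


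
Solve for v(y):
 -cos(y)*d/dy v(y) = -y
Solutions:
 v(y) = C1 + Integral(y/cos(y), y)


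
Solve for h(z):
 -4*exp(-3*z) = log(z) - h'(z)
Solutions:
 h(z) = C1 + z*log(z) - z - 4*exp(-3*z)/3


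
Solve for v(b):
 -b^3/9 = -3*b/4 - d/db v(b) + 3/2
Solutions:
 v(b) = C1 + b^4/36 - 3*b^2/8 + 3*b/2


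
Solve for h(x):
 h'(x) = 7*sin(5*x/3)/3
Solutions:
 h(x) = C1 - 7*cos(5*x/3)/5


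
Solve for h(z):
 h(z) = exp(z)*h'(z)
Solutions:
 h(z) = C1*exp(-exp(-z))


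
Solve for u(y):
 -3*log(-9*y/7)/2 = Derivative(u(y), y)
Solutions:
 u(y) = C1 - 3*y*log(-y)/2 + y*(-3*log(3) + 3/2 + 3*log(7)/2)


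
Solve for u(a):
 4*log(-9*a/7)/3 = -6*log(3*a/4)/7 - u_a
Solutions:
 u(a) = C1 - 46*a*log(a)/21 + 2*a*(-37*log(3) + 18*log(2) + 23 + 14*log(7) - 14*I*pi)/21


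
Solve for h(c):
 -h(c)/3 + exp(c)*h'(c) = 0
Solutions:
 h(c) = C1*exp(-exp(-c)/3)


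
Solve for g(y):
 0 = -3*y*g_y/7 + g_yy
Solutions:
 g(y) = C1 + C2*erfi(sqrt(42)*y/14)


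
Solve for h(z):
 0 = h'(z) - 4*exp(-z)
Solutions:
 h(z) = C1 - 4*exp(-z)


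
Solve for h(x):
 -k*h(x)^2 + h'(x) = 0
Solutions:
 h(x) = -1/(C1 + k*x)


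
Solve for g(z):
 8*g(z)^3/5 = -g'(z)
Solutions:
 g(z) = -sqrt(10)*sqrt(-1/(C1 - 8*z))/2
 g(z) = sqrt(10)*sqrt(-1/(C1 - 8*z))/2


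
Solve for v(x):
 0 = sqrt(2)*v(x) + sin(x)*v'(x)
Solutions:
 v(x) = C1*(cos(x) + 1)^(sqrt(2)/2)/(cos(x) - 1)^(sqrt(2)/2)


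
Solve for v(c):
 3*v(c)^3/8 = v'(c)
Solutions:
 v(c) = -2*sqrt(-1/(C1 + 3*c))
 v(c) = 2*sqrt(-1/(C1 + 3*c))


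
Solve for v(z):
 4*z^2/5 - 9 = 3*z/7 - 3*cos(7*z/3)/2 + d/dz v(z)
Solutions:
 v(z) = C1 + 4*z^3/15 - 3*z^2/14 - 9*z + 9*sin(7*z/3)/14


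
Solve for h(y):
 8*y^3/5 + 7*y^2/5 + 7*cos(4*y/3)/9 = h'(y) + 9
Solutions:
 h(y) = C1 + 2*y^4/5 + 7*y^3/15 - 9*y + 7*sin(4*y/3)/12


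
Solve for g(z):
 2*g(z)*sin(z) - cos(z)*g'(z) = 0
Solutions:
 g(z) = C1/cos(z)^2


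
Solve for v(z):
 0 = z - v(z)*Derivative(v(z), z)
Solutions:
 v(z) = -sqrt(C1 + z^2)
 v(z) = sqrt(C1 + z^2)


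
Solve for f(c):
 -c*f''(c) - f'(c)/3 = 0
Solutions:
 f(c) = C1 + C2*c^(2/3)


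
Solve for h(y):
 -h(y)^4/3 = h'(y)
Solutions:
 h(y) = (-1 - sqrt(3)*I)*(1/(C1 + y))^(1/3)/2
 h(y) = (-1 + sqrt(3)*I)*(1/(C1 + y))^(1/3)/2
 h(y) = (1/(C1 + y))^(1/3)


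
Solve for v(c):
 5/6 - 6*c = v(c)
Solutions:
 v(c) = 5/6 - 6*c


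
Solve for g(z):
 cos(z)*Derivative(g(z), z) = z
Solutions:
 g(z) = C1 + Integral(z/cos(z), z)


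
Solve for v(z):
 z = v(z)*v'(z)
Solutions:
 v(z) = -sqrt(C1 + z^2)
 v(z) = sqrt(C1 + z^2)


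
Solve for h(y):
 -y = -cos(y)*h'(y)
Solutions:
 h(y) = C1 + Integral(y/cos(y), y)


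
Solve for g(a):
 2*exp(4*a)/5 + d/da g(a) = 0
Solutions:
 g(a) = C1 - exp(4*a)/10


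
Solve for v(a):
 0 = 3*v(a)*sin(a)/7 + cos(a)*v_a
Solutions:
 v(a) = C1*cos(a)^(3/7)


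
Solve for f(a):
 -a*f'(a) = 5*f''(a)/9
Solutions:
 f(a) = C1 + C2*erf(3*sqrt(10)*a/10)


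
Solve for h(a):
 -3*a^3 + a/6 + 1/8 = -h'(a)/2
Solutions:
 h(a) = C1 + 3*a^4/2 - a^2/6 - a/4


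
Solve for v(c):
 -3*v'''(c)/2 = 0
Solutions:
 v(c) = C1 + C2*c + C3*c^2


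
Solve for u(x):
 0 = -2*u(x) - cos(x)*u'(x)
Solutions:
 u(x) = C1*(sin(x) - 1)/(sin(x) + 1)


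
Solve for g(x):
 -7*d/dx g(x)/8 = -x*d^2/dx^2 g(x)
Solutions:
 g(x) = C1 + C2*x^(15/8)


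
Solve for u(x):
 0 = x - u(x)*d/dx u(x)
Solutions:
 u(x) = -sqrt(C1 + x^2)
 u(x) = sqrt(C1 + x^2)


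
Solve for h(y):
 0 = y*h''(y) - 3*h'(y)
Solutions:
 h(y) = C1 + C2*y^4


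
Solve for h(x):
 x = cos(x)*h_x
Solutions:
 h(x) = C1 + Integral(x/cos(x), x)


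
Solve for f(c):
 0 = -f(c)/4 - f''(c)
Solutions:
 f(c) = C1*sin(c/2) + C2*cos(c/2)


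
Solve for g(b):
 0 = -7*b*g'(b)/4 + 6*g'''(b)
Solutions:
 g(b) = C1 + Integral(C2*airyai(3^(2/3)*7^(1/3)*b/6) + C3*airybi(3^(2/3)*7^(1/3)*b/6), b)


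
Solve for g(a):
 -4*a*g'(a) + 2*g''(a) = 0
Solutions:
 g(a) = C1 + C2*erfi(a)


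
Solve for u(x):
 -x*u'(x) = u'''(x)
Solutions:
 u(x) = C1 + Integral(C2*airyai(-x) + C3*airybi(-x), x)


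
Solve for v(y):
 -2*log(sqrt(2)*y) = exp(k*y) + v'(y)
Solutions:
 v(y) = C1 - 2*y*log(y) + y*(2 - log(2)) + Piecewise((-exp(k*y)/k, Ne(k, 0)), (-y, True))


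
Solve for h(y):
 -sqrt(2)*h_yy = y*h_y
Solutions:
 h(y) = C1 + C2*erf(2^(1/4)*y/2)


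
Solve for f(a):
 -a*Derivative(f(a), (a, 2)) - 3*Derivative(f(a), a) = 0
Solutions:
 f(a) = C1 + C2/a^2


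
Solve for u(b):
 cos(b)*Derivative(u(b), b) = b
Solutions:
 u(b) = C1 + Integral(b/cos(b), b)


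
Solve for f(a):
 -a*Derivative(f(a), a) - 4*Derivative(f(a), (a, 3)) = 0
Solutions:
 f(a) = C1 + Integral(C2*airyai(-2^(1/3)*a/2) + C3*airybi(-2^(1/3)*a/2), a)


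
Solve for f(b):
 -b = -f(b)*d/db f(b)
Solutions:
 f(b) = -sqrt(C1 + b^2)
 f(b) = sqrt(C1 + b^2)


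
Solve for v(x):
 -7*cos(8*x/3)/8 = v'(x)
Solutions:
 v(x) = C1 - 21*sin(8*x/3)/64


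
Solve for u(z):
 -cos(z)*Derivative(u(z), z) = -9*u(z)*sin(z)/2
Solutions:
 u(z) = C1/cos(z)^(9/2)


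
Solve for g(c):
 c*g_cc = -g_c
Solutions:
 g(c) = C1 + C2*log(c)


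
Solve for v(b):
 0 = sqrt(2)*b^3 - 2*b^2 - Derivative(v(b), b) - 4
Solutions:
 v(b) = C1 + sqrt(2)*b^4/4 - 2*b^3/3 - 4*b


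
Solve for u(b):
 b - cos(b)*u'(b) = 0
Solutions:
 u(b) = C1 + Integral(b/cos(b), b)


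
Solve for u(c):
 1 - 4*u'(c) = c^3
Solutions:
 u(c) = C1 - c^4/16 + c/4


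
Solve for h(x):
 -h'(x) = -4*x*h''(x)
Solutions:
 h(x) = C1 + C2*x^(5/4)


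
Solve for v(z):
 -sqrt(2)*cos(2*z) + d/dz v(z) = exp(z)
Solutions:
 v(z) = C1 + exp(z) + sqrt(2)*sin(2*z)/2


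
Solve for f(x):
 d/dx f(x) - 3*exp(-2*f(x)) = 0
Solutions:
 f(x) = log(-sqrt(C1 + 6*x))
 f(x) = log(C1 + 6*x)/2


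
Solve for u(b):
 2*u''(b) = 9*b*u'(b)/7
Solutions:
 u(b) = C1 + C2*erfi(3*sqrt(7)*b/14)


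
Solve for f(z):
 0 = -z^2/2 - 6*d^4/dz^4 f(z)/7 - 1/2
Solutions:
 f(z) = C1 + C2*z + C3*z^2 + C4*z^3 - 7*z^6/4320 - 7*z^4/288


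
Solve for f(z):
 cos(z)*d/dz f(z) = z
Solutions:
 f(z) = C1 + Integral(z/cos(z), z)


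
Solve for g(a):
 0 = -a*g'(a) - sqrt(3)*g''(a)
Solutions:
 g(a) = C1 + C2*erf(sqrt(2)*3^(3/4)*a/6)


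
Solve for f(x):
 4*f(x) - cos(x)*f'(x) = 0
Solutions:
 f(x) = C1*(sin(x)^2 + 2*sin(x) + 1)/(sin(x)^2 - 2*sin(x) + 1)


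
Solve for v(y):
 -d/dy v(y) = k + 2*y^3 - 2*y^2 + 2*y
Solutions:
 v(y) = C1 - k*y - y^4/2 + 2*y^3/3 - y^2


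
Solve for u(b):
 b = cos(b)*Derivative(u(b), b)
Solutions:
 u(b) = C1 + Integral(b/cos(b), b)


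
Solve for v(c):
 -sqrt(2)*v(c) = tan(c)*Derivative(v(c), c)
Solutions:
 v(c) = C1/sin(c)^(sqrt(2))


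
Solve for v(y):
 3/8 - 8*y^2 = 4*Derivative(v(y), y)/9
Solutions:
 v(y) = C1 - 6*y^3 + 27*y/32


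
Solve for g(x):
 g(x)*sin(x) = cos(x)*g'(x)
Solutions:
 g(x) = C1/cos(x)


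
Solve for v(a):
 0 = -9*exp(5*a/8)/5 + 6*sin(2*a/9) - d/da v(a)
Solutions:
 v(a) = C1 - 72*exp(5*a/8)/25 - 27*cos(2*a/9)


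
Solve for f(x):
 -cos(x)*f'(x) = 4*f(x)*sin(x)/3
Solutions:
 f(x) = C1*cos(x)^(4/3)


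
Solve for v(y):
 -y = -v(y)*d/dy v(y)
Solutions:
 v(y) = -sqrt(C1 + y^2)
 v(y) = sqrt(C1 + y^2)


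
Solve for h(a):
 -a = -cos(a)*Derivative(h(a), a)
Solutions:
 h(a) = C1 + Integral(a/cos(a), a)


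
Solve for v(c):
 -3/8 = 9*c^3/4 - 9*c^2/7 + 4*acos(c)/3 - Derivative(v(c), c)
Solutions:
 v(c) = C1 + 9*c^4/16 - 3*c^3/7 + 4*c*acos(c)/3 + 3*c/8 - 4*sqrt(1 - c^2)/3


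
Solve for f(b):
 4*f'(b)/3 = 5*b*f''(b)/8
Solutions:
 f(b) = C1 + C2*b^(47/15)


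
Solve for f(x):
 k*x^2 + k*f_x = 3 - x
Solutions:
 f(x) = C1 - x^3/3 - x^2/(2*k) + 3*x/k


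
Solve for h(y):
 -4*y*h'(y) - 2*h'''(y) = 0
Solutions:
 h(y) = C1 + Integral(C2*airyai(-2^(1/3)*y) + C3*airybi(-2^(1/3)*y), y)


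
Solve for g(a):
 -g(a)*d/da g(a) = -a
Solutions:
 g(a) = -sqrt(C1 + a^2)
 g(a) = sqrt(C1 + a^2)


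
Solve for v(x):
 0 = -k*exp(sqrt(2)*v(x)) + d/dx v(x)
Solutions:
 v(x) = sqrt(2)*(2*log(-1/(C1 + k*x)) - log(2))/4


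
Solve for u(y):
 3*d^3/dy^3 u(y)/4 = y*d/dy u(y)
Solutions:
 u(y) = C1 + Integral(C2*airyai(6^(2/3)*y/3) + C3*airybi(6^(2/3)*y/3), y)


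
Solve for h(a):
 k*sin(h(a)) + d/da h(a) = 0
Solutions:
 h(a) = -acos((-C1 - exp(2*a*k))/(C1 - exp(2*a*k))) + 2*pi
 h(a) = acos((-C1 - exp(2*a*k))/(C1 - exp(2*a*k)))


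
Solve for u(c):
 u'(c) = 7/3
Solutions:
 u(c) = C1 + 7*c/3


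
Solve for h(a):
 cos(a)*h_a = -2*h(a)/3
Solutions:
 h(a) = C1*(sin(a) - 1)^(1/3)/(sin(a) + 1)^(1/3)


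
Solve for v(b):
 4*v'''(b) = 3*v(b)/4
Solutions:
 v(b) = C3*exp(2^(2/3)*3^(1/3)*b/4) + (C1*sin(2^(2/3)*3^(5/6)*b/8) + C2*cos(2^(2/3)*3^(5/6)*b/8))*exp(-2^(2/3)*3^(1/3)*b/8)


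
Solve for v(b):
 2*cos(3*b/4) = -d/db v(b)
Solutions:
 v(b) = C1 - 8*sin(3*b/4)/3


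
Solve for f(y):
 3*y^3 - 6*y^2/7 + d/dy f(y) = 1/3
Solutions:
 f(y) = C1 - 3*y^4/4 + 2*y^3/7 + y/3


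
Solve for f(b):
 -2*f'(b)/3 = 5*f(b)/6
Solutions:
 f(b) = C1*exp(-5*b/4)


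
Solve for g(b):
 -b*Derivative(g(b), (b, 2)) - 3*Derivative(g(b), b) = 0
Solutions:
 g(b) = C1 + C2/b^2


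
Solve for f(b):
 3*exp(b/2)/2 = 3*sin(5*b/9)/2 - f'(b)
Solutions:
 f(b) = C1 - 3*exp(b/2) - 27*cos(5*b/9)/10


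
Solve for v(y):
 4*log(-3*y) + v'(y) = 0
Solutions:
 v(y) = C1 - 4*y*log(-y) + 4*y*(1 - log(3))


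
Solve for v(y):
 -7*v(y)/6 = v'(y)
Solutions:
 v(y) = C1*exp(-7*y/6)


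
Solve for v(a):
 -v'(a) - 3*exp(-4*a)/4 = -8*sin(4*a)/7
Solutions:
 v(a) = C1 - 2*cos(4*a)/7 + 3*exp(-4*a)/16


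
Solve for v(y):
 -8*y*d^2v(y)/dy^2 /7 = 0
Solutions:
 v(y) = C1 + C2*y


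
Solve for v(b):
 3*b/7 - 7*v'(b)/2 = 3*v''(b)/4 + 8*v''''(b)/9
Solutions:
 v(b) = C1 + C2*exp(-6^(1/3)*b*(-3^(1/3)*(56 + sqrt(3154))^(1/3) + 3*2^(1/3)/(56 + sqrt(3154))^(1/3))/16)*sin(3*2^(1/3)*3^(1/6)*b*(2^(1/3)*3^(2/3)/(56 + sqrt(3154))^(1/3) + (56 + sqrt(3154))^(1/3))/16) + C3*exp(-6^(1/3)*b*(-3^(1/3)*(56 + sqrt(3154))^(1/3) + 3*2^(1/3)/(56 + sqrt(3154))^(1/3))/16)*cos(3*2^(1/3)*3^(1/6)*b*(2^(1/3)*3^(2/3)/(56 + sqrt(3154))^(1/3) + (56 + sqrt(3154))^(1/3))/16) + C4*exp(6^(1/3)*b*(-3^(1/3)*(56 + sqrt(3154))^(1/3) + 3*2^(1/3)/(56 + sqrt(3154))^(1/3))/8) + 3*b^2/49 - 9*b/343


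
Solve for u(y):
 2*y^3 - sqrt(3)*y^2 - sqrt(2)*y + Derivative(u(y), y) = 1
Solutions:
 u(y) = C1 - y^4/2 + sqrt(3)*y^3/3 + sqrt(2)*y^2/2 + y


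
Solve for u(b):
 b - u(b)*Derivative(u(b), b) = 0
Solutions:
 u(b) = -sqrt(C1 + b^2)
 u(b) = sqrt(C1 + b^2)


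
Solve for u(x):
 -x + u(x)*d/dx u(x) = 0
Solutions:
 u(x) = -sqrt(C1 + x^2)
 u(x) = sqrt(C1 + x^2)


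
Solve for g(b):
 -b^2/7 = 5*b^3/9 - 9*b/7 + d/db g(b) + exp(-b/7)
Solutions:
 g(b) = C1 - 5*b^4/36 - b^3/21 + 9*b^2/14 + 7*exp(-b/7)


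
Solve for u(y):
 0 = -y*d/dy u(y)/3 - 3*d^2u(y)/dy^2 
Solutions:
 u(y) = C1 + C2*erf(sqrt(2)*y/6)


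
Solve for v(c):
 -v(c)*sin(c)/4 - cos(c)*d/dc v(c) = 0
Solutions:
 v(c) = C1*cos(c)^(1/4)


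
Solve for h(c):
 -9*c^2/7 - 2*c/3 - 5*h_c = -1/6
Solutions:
 h(c) = C1 - 3*c^3/35 - c^2/15 + c/30


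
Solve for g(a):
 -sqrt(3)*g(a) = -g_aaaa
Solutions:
 g(a) = C1*exp(-3^(1/8)*a) + C2*exp(3^(1/8)*a) + C3*sin(3^(1/8)*a) + C4*cos(3^(1/8)*a)


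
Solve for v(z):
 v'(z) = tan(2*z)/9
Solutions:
 v(z) = C1 - log(cos(2*z))/18


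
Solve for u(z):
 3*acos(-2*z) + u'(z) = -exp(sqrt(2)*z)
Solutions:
 u(z) = C1 - 3*z*acos(-2*z) - 3*sqrt(1 - 4*z^2)/2 - sqrt(2)*exp(sqrt(2)*z)/2


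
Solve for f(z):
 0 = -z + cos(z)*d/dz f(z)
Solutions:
 f(z) = C1 + Integral(z/cos(z), z)


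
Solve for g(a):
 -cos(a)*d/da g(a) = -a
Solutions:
 g(a) = C1 + Integral(a/cos(a), a)


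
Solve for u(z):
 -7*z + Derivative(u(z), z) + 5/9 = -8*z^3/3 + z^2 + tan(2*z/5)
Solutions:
 u(z) = C1 - 2*z^4/3 + z^3/3 + 7*z^2/2 - 5*z/9 - 5*log(cos(2*z/5))/2


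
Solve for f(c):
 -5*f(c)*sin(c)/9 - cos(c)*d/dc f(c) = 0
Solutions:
 f(c) = C1*cos(c)^(5/9)


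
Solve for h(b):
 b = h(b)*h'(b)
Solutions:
 h(b) = -sqrt(C1 + b^2)
 h(b) = sqrt(C1 + b^2)


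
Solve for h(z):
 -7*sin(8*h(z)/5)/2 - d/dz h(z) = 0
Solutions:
 7*z/2 + 5*log(cos(8*h(z)/5) - 1)/16 - 5*log(cos(8*h(z)/5) + 1)/16 = C1


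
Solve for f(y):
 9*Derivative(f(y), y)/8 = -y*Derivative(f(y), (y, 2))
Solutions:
 f(y) = C1 + C2/y^(1/8)


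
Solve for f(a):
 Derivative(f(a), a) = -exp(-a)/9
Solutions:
 f(a) = C1 + exp(-a)/9


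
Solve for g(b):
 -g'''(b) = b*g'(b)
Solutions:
 g(b) = C1 + Integral(C2*airyai(-b) + C3*airybi(-b), b)


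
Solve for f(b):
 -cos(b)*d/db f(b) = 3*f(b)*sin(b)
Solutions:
 f(b) = C1*cos(b)^3


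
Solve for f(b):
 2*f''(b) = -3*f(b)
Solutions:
 f(b) = C1*sin(sqrt(6)*b/2) + C2*cos(sqrt(6)*b/2)


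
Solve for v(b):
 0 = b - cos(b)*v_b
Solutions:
 v(b) = C1 + Integral(b/cos(b), b)


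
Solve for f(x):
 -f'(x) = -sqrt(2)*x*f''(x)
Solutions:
 f(x) = C1 + C2*x^(sqrt(2)/2 + 1)


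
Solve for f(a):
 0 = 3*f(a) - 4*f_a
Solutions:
 f(a) = C1*exp(3*a/4)


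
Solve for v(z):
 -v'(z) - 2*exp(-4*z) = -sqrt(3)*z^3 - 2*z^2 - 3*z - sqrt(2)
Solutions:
 v(z) = C1 + sqrt(3)*z^4/4 + 2*z^3/3 + 3*z^2/2 + sqrt(2)*z + exp(-4*z)/2


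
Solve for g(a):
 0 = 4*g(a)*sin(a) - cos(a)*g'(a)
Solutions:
 g(a) = C1/cos(a)^4


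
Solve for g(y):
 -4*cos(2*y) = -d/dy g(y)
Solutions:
 g(y) = C1 + 2*sin(2*y)


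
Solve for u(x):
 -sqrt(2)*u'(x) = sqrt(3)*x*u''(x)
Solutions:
 u(x) = C1 + C2*x^(1 - sqrt(6)/3)


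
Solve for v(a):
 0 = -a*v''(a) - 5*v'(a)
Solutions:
 v(a) = C1 + C2/a^4


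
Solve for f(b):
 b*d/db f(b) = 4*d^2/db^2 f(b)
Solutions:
 f(b) = C1 + C2*erfi(sqrt(2)*b/4)


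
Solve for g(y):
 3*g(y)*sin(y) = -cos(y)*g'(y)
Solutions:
 g(y) = C1*cos(y)^3


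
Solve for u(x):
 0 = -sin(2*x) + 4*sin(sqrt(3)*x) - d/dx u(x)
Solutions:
 u(x) = C1 + cos(2*x)/2 - 4*sqrt(3)*cos(sqrt(3)*x)/3


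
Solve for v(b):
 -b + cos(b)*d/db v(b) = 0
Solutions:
 v(b) = C1 + Integral(b/cos(b), b)


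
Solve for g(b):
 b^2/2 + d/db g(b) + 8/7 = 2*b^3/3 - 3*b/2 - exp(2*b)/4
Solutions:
 g(b) = C1 + b^4/6 - b^3/6 - 3*b^2/4 - 8*b/7 - exp(2*b)/8


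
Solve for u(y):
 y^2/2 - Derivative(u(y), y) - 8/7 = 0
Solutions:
 u(y) = C1 + y^3/6 - 8*y/7


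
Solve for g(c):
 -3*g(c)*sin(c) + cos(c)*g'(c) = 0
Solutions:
 g(c) = C1/cos(c)^3


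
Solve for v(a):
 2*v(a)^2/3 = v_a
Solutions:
 v(a) = -3/(C1 + 2*a)


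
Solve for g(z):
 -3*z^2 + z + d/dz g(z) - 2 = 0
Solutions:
 g(z) = C1 + z^3 - z^2/2 + 2*z


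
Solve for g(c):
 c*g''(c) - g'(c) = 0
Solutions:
 g(c) = C1 + C2*c^2


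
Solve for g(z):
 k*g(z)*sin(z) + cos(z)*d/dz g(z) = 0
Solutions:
 g(z) = C1*exp(k*log(cos(z)))


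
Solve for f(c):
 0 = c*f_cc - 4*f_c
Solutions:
 f(c) = C1 + C2*c^5


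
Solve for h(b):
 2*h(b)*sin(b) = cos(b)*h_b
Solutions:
 h(b) = C1/cos(b)^2


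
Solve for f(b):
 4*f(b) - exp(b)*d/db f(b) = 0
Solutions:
 f(b) = C1*exp(-4*exp(-b))


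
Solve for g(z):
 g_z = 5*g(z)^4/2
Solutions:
 g(z) = 2^(1/3)*(-1/(C1 + 15*z))^(1/3)
 g(z) = 2^(1/3)*(-1/(C1 + 5*z))^(1/3)*(-3^(2/3) - 3*3^(1/6)*I)/6
 g(z) = 2^(1/3)*(-1/(C1 + 5*z))^(1/3)*(-3^(2/3) + 3*3^(1/6)*I)/6


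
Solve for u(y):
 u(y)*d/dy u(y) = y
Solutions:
 u(y) = -sqrt(C1 + y^2)
 u(y) = sqrt(C1 + y^2)


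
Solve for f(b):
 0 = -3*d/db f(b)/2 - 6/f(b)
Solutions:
 f(b) = -sqrt(C1 - 8*b)
 f(b) = sqrt(C1 - 8*b)


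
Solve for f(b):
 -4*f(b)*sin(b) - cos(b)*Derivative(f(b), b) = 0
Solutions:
 f(b) = C1*cos(b)^4


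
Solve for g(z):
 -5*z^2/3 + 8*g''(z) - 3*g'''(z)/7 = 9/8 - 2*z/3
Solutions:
 g(z) = C1 + C2*z + C3*exp(56*z/3) + 5*z^4/288 - 41*z^3/4032 + 1723*z^2/25088


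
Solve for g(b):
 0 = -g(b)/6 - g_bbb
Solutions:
 g(b) = C3*exp(-6^(2/3)*b/6) + (C1*sin(2^(2/3)*3^(1/6)*b/4) + C2*cos(2^(2/3)*3^(1/6)*b/4))*exp(6^(2/3)*b/12)


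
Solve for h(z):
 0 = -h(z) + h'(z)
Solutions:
 h(z) = C1*exp(z)


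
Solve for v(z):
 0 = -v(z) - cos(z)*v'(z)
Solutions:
 v(z) = C1*sqrt(sin(z) - 1)/sqrt(sin(z) + 1)


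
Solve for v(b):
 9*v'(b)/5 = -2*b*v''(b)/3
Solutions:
 v(b) = C1 + C2/b^(17/10)


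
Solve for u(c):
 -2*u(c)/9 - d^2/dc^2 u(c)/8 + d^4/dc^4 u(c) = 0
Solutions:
 u(c) = C1*exp(-sqrt(3)*c*sqrt(3 + sqrt(521))/12) + C2*exp(sqrt(3)*c*sqrt(3 + sqrt(521))/12) + C3*sin(sqrt(3)*c*sqrt(-3 + sqrt(521))/12) + C4*cos(sqrt(3)*c*sqrt(-3 + sqrt(521))/12)


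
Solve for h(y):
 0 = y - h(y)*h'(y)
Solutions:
 h(y) = -sqrt(C1 + y^2)
 h(y) = sqrt(C1 + y^2)


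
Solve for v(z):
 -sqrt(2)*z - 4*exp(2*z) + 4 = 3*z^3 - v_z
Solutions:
 v(z) = C1 + 3*z^4/4 + sqrt(2)*z^2/2 - 4*z + 2*exp(2*z)


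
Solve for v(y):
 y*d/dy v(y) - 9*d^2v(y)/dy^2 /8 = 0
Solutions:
 v(y) = C1 + C2*erfi(2*y/3)


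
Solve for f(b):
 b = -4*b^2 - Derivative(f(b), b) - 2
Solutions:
 f(b) = C1 - 4*b^3/3 - b^2/2 - 2*b


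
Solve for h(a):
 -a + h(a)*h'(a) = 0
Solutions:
 h(a) = -sqrt(C1 + a^2)
 h(a) = sqrt(C1 + a^2)


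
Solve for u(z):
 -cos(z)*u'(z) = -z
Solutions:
 u(z) = C1 + Integral(z/cos(z), z)


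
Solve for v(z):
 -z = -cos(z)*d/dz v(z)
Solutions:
 v(z) = C1 + Integral(z/cos(z), z)


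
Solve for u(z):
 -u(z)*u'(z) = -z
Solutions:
 u(z) = -sqrt(C1 + z^2)
 u(z) = sqrt(C1 + z^2)


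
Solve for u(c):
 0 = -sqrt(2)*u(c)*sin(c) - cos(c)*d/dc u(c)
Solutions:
 u(c) = C1*cos(c)^(sqrt(2))


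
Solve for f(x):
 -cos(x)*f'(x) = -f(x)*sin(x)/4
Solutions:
 f(x) = C1/cos(x)^(1/4)


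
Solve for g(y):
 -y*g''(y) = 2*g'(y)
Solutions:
 g(y) = C1 + C2/y


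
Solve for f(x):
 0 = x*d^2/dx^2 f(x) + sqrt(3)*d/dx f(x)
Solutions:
 f(x) = C1 + C2*x^(1 - sqrt(3))


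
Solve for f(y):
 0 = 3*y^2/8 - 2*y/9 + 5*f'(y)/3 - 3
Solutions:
 f(y) = C1 - 3*y^3/40 + y^2/15 + 9*y/5


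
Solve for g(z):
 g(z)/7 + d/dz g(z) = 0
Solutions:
 g(z) = C1*exp(-z/7)


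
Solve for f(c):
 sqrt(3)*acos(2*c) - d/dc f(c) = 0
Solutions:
 f(c) = C1 + sqrt(3)*(c*acos(2*c) - sqrt(1 - 4*c^2)/2)


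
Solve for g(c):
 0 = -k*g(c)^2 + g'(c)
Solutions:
 g(c) = -1/(C1 + c*k)


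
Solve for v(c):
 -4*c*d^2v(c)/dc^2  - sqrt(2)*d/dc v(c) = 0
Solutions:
 v(c) = C1 + C2*c^(1 - sqrt(2)/4)


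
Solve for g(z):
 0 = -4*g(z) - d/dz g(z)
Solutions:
 g(z) = C1*exp(-4*z)


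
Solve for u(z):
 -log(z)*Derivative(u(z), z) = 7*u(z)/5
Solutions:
 u(z) = C1*exp(-7*li(z)/5)


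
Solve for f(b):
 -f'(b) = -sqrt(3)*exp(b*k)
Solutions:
 f(b) = C1 + sqrt(3)*exp(b*k)/k


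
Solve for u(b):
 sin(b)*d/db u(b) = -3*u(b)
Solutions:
 u(b) = C1*(cos(b) + 1)^(3/2)/(cos(b) - 1)^(3/2)


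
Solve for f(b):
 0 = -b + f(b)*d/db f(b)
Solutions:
 f(b) = -sqrt(C1 + b^2)
 f(b) = sqrt(C1 + b^2)


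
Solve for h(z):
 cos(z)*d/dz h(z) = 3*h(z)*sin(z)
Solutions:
 h(z) = C1/cos(z)^3


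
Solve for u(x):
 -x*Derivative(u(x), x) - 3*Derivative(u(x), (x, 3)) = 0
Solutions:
 u(x) = C1 + Integral(C2*airyai(-3^(2/3)*x/3) + C3*airybi(-3^(2/3)*x/3), x)


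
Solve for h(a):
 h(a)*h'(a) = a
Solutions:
 h(a) = -sqrt(C1 + a^2)
 h(a) = sqrt(C1 + a^2)


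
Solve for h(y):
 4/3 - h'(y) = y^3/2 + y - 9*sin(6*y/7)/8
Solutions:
 h(y) = C1 - y^4/8 - y^2/2 + 4*y/3 - 21*cos(6*y/7)/16


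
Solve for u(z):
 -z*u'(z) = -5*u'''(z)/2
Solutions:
 u(z) = C1 + Integral(C2*airyai(2^(1/3)*5^(2/3)*z/5) + C3*airybi(2^(1/3)*5^(2/3)*z/5), z)


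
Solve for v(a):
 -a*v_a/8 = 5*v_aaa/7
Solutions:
 v(a) = C1 + Integral(C2*airyai(-5^(2/3)*7^(1/3)*a/10) + C3*airybi(-5^(2/3)*7^(1/3)*a/10), a)


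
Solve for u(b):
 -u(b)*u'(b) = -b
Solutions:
 u(b) = -sqrt(C1 + b^2)
 u(b) = sqrt(C1 + b^2)


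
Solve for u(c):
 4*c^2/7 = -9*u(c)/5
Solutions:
 u(c) = -20*c^2/63


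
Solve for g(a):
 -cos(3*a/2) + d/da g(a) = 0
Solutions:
 g(a) = C1 + 2*sin(3*a/2)/3


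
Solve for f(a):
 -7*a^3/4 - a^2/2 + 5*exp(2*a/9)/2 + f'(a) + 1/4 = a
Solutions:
 f(a) = C1 + 7*a^4/16 + a^3/6 + a^2/2 - a/4 - 45*exp(2*a/9)/4


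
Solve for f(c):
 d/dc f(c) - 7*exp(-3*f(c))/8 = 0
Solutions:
 f(c) = log(C1 + 21*c/8)/3
 f(c) = log((-1 - sqrt(3)*I)*(C1 + 21*c/8)^(1/3)/2)
 f(c) = log((-1 + sqrt(3)*I)*(C1 + 21*c/8)^(1/3)/2)


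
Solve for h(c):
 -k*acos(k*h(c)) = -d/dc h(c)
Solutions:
 Integral(1/acos(_y*k), (_y, h(c))) = C1 + c*k


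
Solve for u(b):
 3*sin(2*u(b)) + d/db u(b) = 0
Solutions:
 u(b) = pi - acos((-C1 - exp(12*b))/(C1 - exp(12*b)))/2
 u(b) = acos((-C1 - exp(12*b))/(C1 - exp(12*b)))/2


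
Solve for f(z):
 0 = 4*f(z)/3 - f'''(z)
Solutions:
 f(z) = C3*exp(6^(2/3)*z/3) + (C1*sin(2^(2/3)*3^(1/6)*z/2) + C2*cos(2^(2/3)*3^(1/6)*z/2))*exp(-6^(2/3)*z/6)


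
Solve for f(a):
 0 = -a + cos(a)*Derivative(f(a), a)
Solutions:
 f(a) = C1 + Integral(a/cos(a), a)


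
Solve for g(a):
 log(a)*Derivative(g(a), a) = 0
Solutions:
 g(a) = C1


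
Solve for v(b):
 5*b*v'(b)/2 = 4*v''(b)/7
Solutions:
 v(b) = C1 + C2*erfi(sqrt(35)*b/4)


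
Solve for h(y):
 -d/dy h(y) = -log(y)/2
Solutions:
 h(y) = C1 + y*log(y)/2 - y/2


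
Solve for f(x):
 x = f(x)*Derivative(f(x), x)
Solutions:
 f(x) = -sqrt(C1 + x^2)
 f(x) = sqrt(C1 + x^2)


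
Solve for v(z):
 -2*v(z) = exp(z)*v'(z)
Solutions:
 v(z) = C1*exp(2*exp(-z))


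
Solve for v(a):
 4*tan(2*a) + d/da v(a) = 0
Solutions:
 v(a) = C1 + 2*log(cos(2*a))


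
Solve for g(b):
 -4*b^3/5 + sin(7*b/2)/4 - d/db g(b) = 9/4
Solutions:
 g(b) = C1 - b^4/5 - 9*b/4 - cos(7*b/2)/14


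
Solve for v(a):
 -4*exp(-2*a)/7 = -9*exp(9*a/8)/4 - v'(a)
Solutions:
 v(a) = C1 - 2*exp(9*a/8) - 2*exp(-2*a)/7


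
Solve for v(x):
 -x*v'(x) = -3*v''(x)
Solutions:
 v(x) = C1 + C2*erfi(sqrt(6)*x/6)


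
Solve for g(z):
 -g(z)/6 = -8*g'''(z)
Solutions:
 g(z) = C3*exp(6^(2/3)*z/12) + (C1*sin(2^(2/3)*3^(1/6)*z/8) + C2*cos(2^(2/3)*3^(1/6)*z/8))*exp(-6^(2/3)*z/24)


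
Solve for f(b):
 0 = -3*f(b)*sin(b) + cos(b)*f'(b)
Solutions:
 f(b) = C1/cos(b)^3


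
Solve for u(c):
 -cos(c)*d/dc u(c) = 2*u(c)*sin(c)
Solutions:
 u(c) = C1*cos(c)^2


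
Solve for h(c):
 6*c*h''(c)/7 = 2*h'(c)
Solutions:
 h(c) = C1 + C2*c^(10/3)


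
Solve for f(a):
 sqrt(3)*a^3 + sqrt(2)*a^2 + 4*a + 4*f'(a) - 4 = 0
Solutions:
 f(a) = C1 - sqrt(3)*a^4/16 - sqrt(2)*a^3/12 - a^2/2 + a


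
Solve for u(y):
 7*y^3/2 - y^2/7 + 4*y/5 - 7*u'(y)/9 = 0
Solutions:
 u(y) = C1 + 9*y^4/8 - 3*y^3/49 + 18*y^2/35


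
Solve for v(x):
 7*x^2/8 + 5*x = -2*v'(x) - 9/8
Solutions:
 v(x) = C1 - 7*x^3/48 - 5*x^2/4 - 9*x/16


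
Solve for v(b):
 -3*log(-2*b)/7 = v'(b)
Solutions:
 v(b) = C1 - 3*b*log(-b)/7 + 3*b*(1 - log(2))/7


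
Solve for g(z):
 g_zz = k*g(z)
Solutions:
 g(z) = C1*exp(-sqrt(k)*z) + C2*exp(sqrt(k)*z)


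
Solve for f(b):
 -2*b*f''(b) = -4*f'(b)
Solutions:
 f(b) = C1 + C2*b^3


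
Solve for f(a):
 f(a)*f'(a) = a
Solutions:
 f(a) = -sqrt(C1 + a^2)
 f(a) = sqrt(C1 + a^2)


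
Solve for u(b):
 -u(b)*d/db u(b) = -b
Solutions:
 u(b) = -sqrt(C1 + b^2)
 u(b) = sqrt(C1 + b^2)


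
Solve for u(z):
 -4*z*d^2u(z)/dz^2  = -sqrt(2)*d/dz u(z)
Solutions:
 u(z) = C1 + C2*z^(sqrt(2)/4 + 1)


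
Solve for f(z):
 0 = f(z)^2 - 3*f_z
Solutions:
 f(z) = -3/(C1 + z)


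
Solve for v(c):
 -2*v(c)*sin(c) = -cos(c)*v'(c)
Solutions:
 v(c) = C1/cos(c)^2


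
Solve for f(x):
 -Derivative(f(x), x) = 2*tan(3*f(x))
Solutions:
 f(x) = -asin(C1*exp(-6*x))/3 + pi/3
 f(x) = asin(C1*exp(-6*x))/3


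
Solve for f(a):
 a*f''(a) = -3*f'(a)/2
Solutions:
 f(a) = C1 + C2/sqrt(a)


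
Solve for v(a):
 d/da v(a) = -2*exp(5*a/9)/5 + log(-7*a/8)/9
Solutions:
 v(a) = C1 + a*log(-a)/9 + a*(-3*log(2) - 1 + log(7))/9 - 18*exp(5*a/9)/25


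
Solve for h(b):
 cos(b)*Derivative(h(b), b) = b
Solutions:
 h(b) = C1 + Integral(b/cos(b), b)


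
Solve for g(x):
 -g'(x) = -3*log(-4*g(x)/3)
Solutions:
 -Integral(1/(log(-_y) - log(3) + 2*log(2)), (_y, g(x)))/3 = C1 - x


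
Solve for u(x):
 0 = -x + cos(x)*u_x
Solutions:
 u(x) = C1 + Integral(x/cos(x), x)


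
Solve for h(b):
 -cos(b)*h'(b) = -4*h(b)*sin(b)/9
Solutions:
 h(b) = C1/cos(b)^(4/9)


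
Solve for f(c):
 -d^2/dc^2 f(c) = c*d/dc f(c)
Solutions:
 f(c) = C1 + C2*erf(sqrt(2)*c/2)


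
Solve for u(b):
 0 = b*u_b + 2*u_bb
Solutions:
 u(b) = C1 + C2*erf(b/2)


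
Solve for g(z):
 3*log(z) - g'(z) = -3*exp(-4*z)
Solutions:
 g(z) = C1 + 3*z*log(z) - 3*z - 3*exp(-4*z)/4


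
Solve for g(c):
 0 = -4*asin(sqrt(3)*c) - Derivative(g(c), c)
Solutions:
 g(c) = C1 - 4*c*asin(sqrt(3)*c) - 4*sqrt(3)*sqrt(1 - 3*c^2)/3


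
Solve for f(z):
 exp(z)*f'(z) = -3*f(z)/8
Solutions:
 f(z) = C1*exp(3*exp(-z)/8)


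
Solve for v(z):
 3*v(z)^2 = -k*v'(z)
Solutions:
 v(z) = k/(C1*k + 3*z)


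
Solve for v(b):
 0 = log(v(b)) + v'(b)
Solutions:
 li(v(b)) = C1 - b


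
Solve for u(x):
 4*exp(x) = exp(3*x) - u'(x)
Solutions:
 u(x) = C1 + exp(3*x)/3 - 4*exp(x)


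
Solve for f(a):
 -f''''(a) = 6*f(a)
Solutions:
 f(a) = (C1*sin(2^(3/4)*3^(1/4)*a/2) + C2*cos(2^(3/4)*3^(1/4)*a/2))*exp(-2^(3/4)*3^(1/4)*a/2) + (C3*sin(2^(3/4)*3^(1/4)*a/2) + C4*cos(2^(3/4)*3^(1/4)*a/2))*exp(2^(3/4)*3^(1/4)*a/2)


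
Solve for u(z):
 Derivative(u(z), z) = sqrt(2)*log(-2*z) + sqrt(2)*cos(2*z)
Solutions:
 u(z) = C1 + sqrt(2)*z*(log(-z) - 1) + sqrt(2)*z*log(2) + sqrt(2)*sin(2*z)/2


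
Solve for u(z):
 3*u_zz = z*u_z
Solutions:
 u(z) = C1 + C2*erfi(sqrt(6)*z/6)


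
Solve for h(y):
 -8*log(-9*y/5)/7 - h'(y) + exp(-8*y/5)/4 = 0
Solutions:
 h(y) = C1 - 8*y*log(-y)/7 + 8*y*(-2*log(3) + 1 + log(5))/7 - 5*exp(-8*y/5)/32


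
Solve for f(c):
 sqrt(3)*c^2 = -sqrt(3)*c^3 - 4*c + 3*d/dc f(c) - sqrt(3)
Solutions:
 f(c) = C1 + sqrt(3)*c^4/12 + sqrt(3)*c^3/9 + 2*c^2/3 + sqrt(3)*c/3


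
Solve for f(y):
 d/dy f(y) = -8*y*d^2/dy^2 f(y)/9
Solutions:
 f(y) = C1 + C2/y^(1/8)


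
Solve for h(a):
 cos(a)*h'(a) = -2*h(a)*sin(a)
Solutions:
 h(a) = C1*cos(a)^2


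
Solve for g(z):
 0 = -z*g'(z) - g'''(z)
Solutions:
 g(z) = C1 + Integral(C2*airyai(-z) + C3*airybi(-z), z)


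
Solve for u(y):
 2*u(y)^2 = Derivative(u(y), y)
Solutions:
 u(y) = -1/(C1 + 2*y)


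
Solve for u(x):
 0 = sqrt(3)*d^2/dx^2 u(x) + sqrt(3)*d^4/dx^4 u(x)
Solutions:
 u(x) = C1 + C2*x + C3*sin(x) + C4*cos(x)


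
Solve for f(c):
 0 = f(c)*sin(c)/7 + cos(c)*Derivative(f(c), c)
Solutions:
 f(c) = C1*cos(c)^(1/7)
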